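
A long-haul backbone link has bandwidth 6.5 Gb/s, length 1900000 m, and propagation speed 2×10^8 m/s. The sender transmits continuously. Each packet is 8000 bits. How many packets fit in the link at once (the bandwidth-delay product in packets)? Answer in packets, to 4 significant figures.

7719 packets

Propagation delay = 1900000 / 200000000 = 0.0095 s.
BDP = R × t_prop = 6500000000 × 0.0095 = 61750000 bits.
In packets of 8000 bits: 7719 packets.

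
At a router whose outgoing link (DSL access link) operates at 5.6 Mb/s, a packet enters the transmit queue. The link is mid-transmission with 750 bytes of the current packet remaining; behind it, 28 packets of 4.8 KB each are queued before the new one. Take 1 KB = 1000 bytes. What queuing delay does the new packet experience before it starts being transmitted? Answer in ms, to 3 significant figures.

193 ms

Each queued packet: L/R = 38400/5600000 = 6.85714 ms.
28 queued → 192 ms.
Plus remaining 6000 bits of current packet: 1.07143 ms.
Queuing delay = 193 ms.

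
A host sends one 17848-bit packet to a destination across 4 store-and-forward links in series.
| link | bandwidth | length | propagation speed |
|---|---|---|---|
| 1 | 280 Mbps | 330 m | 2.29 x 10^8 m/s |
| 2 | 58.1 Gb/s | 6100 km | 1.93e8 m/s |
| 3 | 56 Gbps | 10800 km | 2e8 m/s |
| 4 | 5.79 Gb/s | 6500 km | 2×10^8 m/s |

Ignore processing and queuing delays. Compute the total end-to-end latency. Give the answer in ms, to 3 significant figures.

118 ms

Transmission delays (L/R per hop): 0.0637429, 0.000307194, 0.000318714, 0.00308256 ms; sum = 0.0674513 ms.
Propagation delays (d/s per hop): 0.00144105, 31.6062, 54, 32.5 ms; sum = 118.108 ms.
End-to-end = 118 ms.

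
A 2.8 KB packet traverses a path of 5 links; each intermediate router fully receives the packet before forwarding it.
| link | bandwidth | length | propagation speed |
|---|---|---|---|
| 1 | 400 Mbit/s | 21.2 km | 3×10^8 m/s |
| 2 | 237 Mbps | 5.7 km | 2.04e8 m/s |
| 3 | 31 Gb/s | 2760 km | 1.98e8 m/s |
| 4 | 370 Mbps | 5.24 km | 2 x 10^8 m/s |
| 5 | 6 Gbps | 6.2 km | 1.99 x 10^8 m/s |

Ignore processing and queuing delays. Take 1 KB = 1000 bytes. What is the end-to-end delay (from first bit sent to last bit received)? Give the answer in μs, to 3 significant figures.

L = 22400 bits.
Transmission delays (L/R per hop): 56, 94.5148, 0.722581, 60.5405, 3.73333 μs; sum = 215.511 μs.
Propagation delays (d/s per hop): 70.6667, 27.9412, 13939.4, 26.2, 31.1558 μs; sum = 14095.4 μs.
End-to-end = 14300 μs.

14300 μs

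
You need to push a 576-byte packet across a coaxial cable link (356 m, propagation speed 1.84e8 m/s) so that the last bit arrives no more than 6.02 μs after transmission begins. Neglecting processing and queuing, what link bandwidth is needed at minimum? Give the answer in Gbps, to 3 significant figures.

1.13 Gbps

L = 4608 bits.
Propagation delay = 356 / 184000000 = 1.93478 μs.
Transmission budget = 6.02 − 1.93478 = 4.08522 μs.
R ≥ L / t_tx = 4608 bits / 4.08522e-06 s = 1.13 Gbps.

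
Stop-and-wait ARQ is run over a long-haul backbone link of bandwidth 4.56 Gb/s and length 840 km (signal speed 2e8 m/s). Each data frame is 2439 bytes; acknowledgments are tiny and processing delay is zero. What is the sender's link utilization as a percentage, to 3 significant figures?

t_tx = L/R = 19512/4560000000 = 4.27895e-06 s.
t_prop = 840000/200000000 = 0.0042 s; RTT = 0.0084 s.
Cycle = t_tx + RTT = 0.00840428 s.
Utilization = t_tx / cycle = 4.27895e-06/0.00840428 = 0.0509 %.

0.0509 %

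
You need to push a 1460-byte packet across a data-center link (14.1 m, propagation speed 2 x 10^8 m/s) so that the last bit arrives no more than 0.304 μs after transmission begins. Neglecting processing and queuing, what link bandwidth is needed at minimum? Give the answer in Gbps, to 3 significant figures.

L = 11680 bits.
Propagation delay = 14.1 / 200000000 = 0.0705 μs.
Transmission budget = 0.304 − 0.0705 = 0.2335 μs.
R ≥ L / t_tx = 11680 bits / 2.335e-07 s = 50.0 Gbps.

50.0 Gbps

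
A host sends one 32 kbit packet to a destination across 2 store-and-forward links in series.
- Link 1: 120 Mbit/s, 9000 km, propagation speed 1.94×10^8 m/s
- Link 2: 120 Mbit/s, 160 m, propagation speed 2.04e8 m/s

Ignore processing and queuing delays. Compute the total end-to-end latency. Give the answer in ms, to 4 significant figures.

L = 32000 bits.
Transmission delay per hop = L/R = 32000/120000000 = 0.266667 ms; 2 hops → 0.533333 ms.
Propagation delays (d/s per hop): 46.3918, 0.000784314 ms; sum = 46.3925 ms.
End-to-end = 46.93 ms.

46.93 ms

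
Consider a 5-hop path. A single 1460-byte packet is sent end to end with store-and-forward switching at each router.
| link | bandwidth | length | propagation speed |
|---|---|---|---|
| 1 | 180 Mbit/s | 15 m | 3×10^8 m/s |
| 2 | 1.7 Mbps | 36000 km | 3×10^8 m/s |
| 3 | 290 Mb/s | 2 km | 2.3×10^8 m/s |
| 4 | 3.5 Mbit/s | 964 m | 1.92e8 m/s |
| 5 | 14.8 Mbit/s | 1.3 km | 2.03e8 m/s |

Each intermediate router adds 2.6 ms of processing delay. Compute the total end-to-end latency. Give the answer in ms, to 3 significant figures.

L = 1460 × 8 = 11680 bits.
Transmission delays (L/R per hop): 0.0648889, 6.87059, 0.0402759, 3.33714, 0.789189 ms; sum = 11.1021 ms.
Propagation delays (d/s per hop): 5e-05, 120, 0.00869565, 0.00502083, 0.00640394 ms; sum = 120.02 ms.
Processing at 4 router(s): 4 × 2.6 ms = 10.4 ms.
End-to-end = 142 ms.

142 ms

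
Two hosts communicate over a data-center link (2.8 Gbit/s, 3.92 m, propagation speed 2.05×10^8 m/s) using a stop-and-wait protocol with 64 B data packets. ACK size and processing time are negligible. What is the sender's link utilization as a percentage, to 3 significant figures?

t_tx = L/R = 512/2800000000 = 1.82857e-07 s.
t_prop = 3.92/2.05e+08 = 1.9122e-08 s; RTT = 3.82439e-08 s.
Cycle = t_tx + RTT = 2.21101e-07 s.
Utilization = t_tx / cycle = 1.82857e-07/2.21101e-07 = 82.7 %.

82.7 %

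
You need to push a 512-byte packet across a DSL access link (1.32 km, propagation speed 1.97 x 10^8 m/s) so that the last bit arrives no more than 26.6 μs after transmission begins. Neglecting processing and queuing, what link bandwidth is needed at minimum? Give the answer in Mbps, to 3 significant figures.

L = 4096 bits.
Propagation delay = 1320 / 197000000 = 6.70051 μs.
Transmission budget = 26.6 − 6.70051 = 19.8995 μs.
R ≥ L / t_tx = 4096 bits / 1.98995e-05 s = 206 Mbps.

206 Mbps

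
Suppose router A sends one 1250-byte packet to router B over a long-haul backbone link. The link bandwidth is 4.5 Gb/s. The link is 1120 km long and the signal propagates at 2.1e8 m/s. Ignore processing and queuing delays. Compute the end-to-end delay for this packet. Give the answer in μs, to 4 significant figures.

L = 1250 × 8 = 10000 bits.
Transmission delay = L/R = 10000 / 4500000000 = 2.22222 μs.
Propagation delay = d/s = 1120000 m / 210000000 m/s = 5333.33 μs.
Total = 5336 μs.

5336 μs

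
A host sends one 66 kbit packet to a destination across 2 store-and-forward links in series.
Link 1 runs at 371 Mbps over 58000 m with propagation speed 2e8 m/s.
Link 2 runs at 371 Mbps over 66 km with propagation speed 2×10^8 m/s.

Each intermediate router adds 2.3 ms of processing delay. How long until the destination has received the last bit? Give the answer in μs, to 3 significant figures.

3280 μs

L = 66000 bits.
Transmission delay per hop = L/R = 66000/371000000 = 177.898 μs; 2 hops → 355.795 μs.
Propagation delays (d/s per hop): 290, 330 μs; sum = 620 μs.
Processing at 1 router(s): 1 × 2.3 ms = 2300 μs.
End-to-end = 3280 μs.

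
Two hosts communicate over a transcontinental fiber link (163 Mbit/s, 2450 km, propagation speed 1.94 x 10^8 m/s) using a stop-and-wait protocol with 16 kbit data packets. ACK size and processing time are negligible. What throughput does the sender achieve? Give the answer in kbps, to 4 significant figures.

631.0 kbps

t_tx = L/R = 16000/163000000 = 9.81595e-05 s.
t_prop = 2450000/194000000 = 0.0126289 s; RTT = 0.0252577 s.
Cycle = t_tx + RTT = 0.0253559 s.
Throughput = L / cycle = 16000 / 0.0253559 = 631.0 kbps.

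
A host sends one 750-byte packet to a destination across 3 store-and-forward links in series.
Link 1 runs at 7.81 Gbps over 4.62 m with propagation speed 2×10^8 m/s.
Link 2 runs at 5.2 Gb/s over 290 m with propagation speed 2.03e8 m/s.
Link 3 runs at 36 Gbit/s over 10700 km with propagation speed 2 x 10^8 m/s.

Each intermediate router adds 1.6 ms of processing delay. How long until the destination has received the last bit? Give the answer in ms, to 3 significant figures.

56.7 ms

L = 750 × 8 = 6000 bits.
Transmission delays (L/R per hop): 0.000768246, 0.00115385, 0.000166667 ms; sum = 0.00208876 ms.
Propagation delays (d/s per hop): 2.31e-05, 0.00142857, 53.5 ms; sum = 53.5015 ms.
Processing at 2 router(s): 2 × 1.6 ms = 3.2 ms.
End-to-end = 56.7 ms.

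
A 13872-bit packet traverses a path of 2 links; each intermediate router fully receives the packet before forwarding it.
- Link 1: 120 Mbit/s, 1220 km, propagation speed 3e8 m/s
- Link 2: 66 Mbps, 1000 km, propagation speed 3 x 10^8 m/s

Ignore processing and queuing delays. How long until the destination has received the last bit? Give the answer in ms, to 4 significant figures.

Transmission delays (L/R per hop): 0.1156, 0.210182 ms; sum = 0.325782 ms.
Propagation delays (d/s per hop): 4.06667, 3.33333 ms; sum = 7.4 ms.
End-to-end = 7.726 ms.

7.726 ms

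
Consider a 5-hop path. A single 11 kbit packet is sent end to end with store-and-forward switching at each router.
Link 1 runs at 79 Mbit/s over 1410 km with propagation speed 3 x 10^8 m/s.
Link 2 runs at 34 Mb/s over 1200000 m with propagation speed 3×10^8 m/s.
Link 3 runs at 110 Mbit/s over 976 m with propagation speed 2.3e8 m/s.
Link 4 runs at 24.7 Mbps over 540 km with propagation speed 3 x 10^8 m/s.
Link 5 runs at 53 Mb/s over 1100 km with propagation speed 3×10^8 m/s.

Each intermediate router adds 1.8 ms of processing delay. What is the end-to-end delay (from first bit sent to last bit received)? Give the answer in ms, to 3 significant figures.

22.6 ms

L = 11000 bits.
Transmission delays (L/R per hop): 0.139241, 0.323529, 0.1, 0.445344, 0.207547 ms; sum = 1.21566 ms.
Propagation delays (d/s per hop): 4.7, 4, 0.00424348, 1.8, 3.66667 ms; sum = 14.1709 ms.
Processing at 4 router(s): 4 × 1.8 ms = 7.2 ms.
End-to-end = 22.6 ms.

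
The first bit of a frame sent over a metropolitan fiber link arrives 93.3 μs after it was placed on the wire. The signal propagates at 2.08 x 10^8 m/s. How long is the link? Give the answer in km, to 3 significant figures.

d = s × t_prop = 208000000 × 9.33e-05 = 19.4 km.

19.4 km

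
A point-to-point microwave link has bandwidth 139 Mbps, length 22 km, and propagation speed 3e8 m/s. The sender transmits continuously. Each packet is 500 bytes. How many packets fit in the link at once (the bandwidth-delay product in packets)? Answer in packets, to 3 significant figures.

Propagation delay = 22000 / 300000000 = 7.33333e-05 s.
BDP = R × t_prop = 139000000 × 7.33333e-05 = 10193.3 bits.
In packets of 4000 bits: 2.55 packets.

2.55 packets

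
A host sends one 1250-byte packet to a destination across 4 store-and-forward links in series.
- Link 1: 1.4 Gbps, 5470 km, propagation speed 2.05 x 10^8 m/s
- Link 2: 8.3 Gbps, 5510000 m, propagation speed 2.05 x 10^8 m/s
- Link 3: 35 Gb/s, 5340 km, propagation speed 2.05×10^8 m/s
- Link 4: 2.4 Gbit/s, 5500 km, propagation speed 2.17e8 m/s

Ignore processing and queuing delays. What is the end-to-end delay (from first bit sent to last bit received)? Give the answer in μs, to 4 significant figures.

L = 1250 × 8 = 10000 bits.
Transmission delays (L/R per hop): 7.14286, 1.20482, 0.285714, 4.16667 μs; sum = 12.8001 μs.
Propagation delays (d/s per hop): 26682.9, 26878, 26048.8, 25345.6 μs; sum = 104955 μs.
End-to-end = 105000 μs.

105000 μs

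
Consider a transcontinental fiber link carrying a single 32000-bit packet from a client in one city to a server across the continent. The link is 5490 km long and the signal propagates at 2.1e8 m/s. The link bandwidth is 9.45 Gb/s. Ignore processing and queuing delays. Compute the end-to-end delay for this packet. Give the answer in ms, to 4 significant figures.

Transmission delay = L/R = 32000 / 9450000000 = 0.00338624 ms.
Propagation delay = d/s = 5490000 m / 210000000 m/s = 26.1429 ms.
Total = 26.15 ms.

26.15 ms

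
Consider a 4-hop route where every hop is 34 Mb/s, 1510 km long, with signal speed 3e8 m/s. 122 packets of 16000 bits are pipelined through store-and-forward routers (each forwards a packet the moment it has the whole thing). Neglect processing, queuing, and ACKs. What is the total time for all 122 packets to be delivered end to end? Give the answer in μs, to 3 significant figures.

Per-hop transmission t_tx = L/R = 16000/34000000 = 470.588 μs.
Per-hop propagation t_prop = 1510000/300000000 = 5033.33 μs.
Pipeline fill: first packet needs 4·t_tx to clear all hops; remaining 121 packets each add one t_tx.
Total = (4+122-1)·t_tx + 4·t_prop = 125·470.588 + 4·5033.33 = 79000 μs.

79000 μs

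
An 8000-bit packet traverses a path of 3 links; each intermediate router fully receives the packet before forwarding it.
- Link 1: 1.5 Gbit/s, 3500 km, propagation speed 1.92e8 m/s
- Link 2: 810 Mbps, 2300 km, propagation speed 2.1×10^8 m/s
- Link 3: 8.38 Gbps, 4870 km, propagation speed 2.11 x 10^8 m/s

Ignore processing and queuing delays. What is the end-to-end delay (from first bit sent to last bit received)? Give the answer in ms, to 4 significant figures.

52.28 ms

Transmission delays (L/R per hop): 0.00533333, 0.00987654, 0.000954654 ms; sum = 0.0161645 ms.
Propagation delays (d/s per hop): 18.2292, 10.9524, 23.0806 ms; sum = 52.2621 ms.
End-to-end = 52.28 ms.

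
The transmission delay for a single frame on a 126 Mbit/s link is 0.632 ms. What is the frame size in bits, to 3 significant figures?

L = R × t_tx = 126000000 b/s × 0.000632 s = 79632 bits.

79600 bits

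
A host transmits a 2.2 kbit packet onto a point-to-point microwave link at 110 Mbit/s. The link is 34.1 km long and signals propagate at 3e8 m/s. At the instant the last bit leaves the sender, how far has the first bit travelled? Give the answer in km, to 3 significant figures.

6.00 km

t_tx = L/R = 2200/110000000 = 2e-05 s.
Distance = s × t_tx = 300000000 × 2e-05 = 6.00 km.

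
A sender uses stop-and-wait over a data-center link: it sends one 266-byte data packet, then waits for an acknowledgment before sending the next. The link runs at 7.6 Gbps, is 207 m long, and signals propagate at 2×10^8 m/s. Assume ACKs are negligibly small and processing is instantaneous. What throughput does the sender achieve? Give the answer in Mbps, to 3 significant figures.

906 Mbps

t_tx = L/R = 2128/7600000000 = 2.8e-07 s.
t_prop = 207/200000000 = 1.035e-06 s; RTT = 2.07e-06 s.
Cycle = t_tx + RTT = 2.35e-06 s.
Throughput = L / cycle = 2128 / 2.35e-06 = 906 Mbps.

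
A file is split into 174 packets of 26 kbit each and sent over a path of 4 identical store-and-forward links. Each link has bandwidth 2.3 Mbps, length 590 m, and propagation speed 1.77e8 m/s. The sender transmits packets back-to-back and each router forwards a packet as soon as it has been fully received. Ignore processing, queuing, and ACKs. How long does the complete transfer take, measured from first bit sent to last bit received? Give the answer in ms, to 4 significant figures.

Per-hop transmission t_tx = L/R = 26000/2300000 = 11.3043 ms.
Per-hop propagation t_prop = 590/177000000 = 0.00333333 ms.
Pipeline fill: first packet needs 4·t_tx to clear all hops; remaining 173 packets each add one t_tx.
Total = (4+174-1)·t_tx + 4·t_prop = 177·11.3043 + 4·0.00333333 = 2001 ms.

2001 ms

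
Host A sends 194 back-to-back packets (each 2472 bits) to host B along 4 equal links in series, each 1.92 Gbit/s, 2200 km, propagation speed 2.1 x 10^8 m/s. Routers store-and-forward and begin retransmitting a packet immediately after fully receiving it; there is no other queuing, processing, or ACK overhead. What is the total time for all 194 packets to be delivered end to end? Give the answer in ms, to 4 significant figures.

Per-hop transmission t_tx = L/R = 2472/1920000000 = 0.0012875 ms.
Per-hop propagation t_prop = 2200000/210000000 = 10.4762 ms.
Pipeline fill: first packet needs 4·t_tx to clear all hops; remaining 193 packets each add one t_tx.
Total = (4+194-1)·t_tx + 4·t_prop = 197·0.0012875 + 4·10.4762 = 42.16 ms.

42.16 ms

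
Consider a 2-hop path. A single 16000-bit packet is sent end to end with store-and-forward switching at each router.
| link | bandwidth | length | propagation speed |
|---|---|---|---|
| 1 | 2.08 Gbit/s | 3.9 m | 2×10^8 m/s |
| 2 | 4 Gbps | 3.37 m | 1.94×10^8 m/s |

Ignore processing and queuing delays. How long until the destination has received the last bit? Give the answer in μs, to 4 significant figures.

11.73 μs

Transmission delays (L/R per hop): 7.69231, 4 μs; sum = 11.6923 μs.
Propagation delays (d/s per hop): 0.0195, 0.0173711 μs; sum = 0.0368711 μs.
End-to-end = 11.73 μs.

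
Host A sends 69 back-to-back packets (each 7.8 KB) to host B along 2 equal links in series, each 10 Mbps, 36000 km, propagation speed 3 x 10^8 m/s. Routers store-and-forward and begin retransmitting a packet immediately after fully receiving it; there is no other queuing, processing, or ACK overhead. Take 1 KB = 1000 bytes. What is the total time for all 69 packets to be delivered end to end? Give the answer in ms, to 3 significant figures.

677 ms

Per-hop transmission t_tx = L/R = 62400/10000000 = 6.24 ms.
Per-hop propagation t_prop = 36000000/300000000 = 120 ms.
Pipeline fill: first packet needs 2·t_tx to clear all hops; remaining 68 packets each add one t_tx.
Total = (2+69-1)·t_tx + 2·t_prop = 70·6.24 + 2·120 = 677 ms.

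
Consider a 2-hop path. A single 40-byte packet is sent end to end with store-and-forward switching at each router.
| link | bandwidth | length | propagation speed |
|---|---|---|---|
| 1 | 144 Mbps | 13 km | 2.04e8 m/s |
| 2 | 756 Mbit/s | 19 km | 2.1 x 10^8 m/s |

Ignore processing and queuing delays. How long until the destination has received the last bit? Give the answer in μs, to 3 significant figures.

157 μs

L = 40 × 8 = 320 bits.
Transmission delays (L/R per hop): 2.22222, 0.42328 μs; sum = 2.6455 μs.
Propagation delays (d/s per hop): 63.7255, 90.4762 μs; sum = 154.202 μs.
End-to-end = 157 μs.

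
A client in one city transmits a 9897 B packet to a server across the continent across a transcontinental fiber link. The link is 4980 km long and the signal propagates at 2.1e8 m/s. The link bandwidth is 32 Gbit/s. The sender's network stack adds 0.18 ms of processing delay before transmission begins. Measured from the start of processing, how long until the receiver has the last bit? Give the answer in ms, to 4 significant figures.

L = 9897 × 8 = 79176 bits.
Transmission delay = L/R = 79176 / 32000000000 = 0.00247425 ms.
Propagation delay = d/s = 4980000 m / 210000000 m/s = 23.7143 ms.
Plus processing delay 0.18 ms = 0.18 ms.
Total = 23.90 ms.

23.90 ms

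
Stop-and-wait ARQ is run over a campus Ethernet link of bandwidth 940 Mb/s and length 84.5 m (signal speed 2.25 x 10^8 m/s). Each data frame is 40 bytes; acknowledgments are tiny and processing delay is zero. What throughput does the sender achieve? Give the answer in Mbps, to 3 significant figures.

293 Mbps

t_tx = L/R = 320/940000000 = 3.40426e-07 s.
t_prop = 84.5/225000000 = 3.75556e-07 s; RTT = 7.51111e-07 s.
Cycle = t_tx + RTT = 1.09154e-06 s.
Throughput = L / cycle = 320 / 1.09154e-06 = 293 Mbps.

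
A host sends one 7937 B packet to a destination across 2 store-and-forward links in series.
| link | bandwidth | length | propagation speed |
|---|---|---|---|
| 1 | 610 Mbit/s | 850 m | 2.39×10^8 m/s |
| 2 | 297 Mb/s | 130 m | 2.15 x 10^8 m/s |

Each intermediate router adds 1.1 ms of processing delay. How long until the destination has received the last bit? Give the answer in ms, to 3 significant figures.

L = 7937 × 8 = 63496 bits.
Transmission delays (L/R per hop): 0.104092, 0.213791 ms; sum = 0.317883 ms.
Propagation delays (d/s per hop): 0.00355649, 0.000604651 ms; sum = 0.00416114 ms.
Processing at 1 router(s): 1 × 1.1 ms = 1.1 ms.
End-to-end = 1.42 ms.

1.42 ms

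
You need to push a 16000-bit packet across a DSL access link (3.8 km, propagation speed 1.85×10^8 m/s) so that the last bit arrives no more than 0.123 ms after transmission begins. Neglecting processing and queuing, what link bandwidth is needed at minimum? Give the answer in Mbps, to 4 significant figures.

156.2 Mbps

Propagation delay = 3800 / 185000000 = 0.0205405 ms.
Transmission budget = 0.123 − 0.0205405 = 0.102459 ms.
R ≥ L / t_tx = 16000 bits / 0.000102459 s = 156.2 Mbps.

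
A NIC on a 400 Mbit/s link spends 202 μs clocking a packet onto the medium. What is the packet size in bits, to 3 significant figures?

80800 bits

L = R × t_tx = 400000000 b/s × 0.000202 s = 80800 bits.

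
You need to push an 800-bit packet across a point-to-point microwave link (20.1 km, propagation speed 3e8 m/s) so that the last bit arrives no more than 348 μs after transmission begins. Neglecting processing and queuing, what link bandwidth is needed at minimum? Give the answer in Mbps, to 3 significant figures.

Propagation delay = 20100 / 300000000 = 67 μs.
Transmission budget = 348 − 67 = 281 μs.
R ≥ L / t_tx = 800 bits / 0.000281 s = 2.85 Mbps.

2.85 Mbps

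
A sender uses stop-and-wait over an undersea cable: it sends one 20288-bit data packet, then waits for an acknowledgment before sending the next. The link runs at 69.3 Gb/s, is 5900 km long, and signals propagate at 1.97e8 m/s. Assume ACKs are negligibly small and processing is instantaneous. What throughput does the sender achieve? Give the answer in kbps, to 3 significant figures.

339 kbps

t_tx = L/R = 20288/69300000000 = 2.92756e-07 s.
t_prop = 5900000/197000000 = 0.0299492 s; RTT = 0.0598985 s.
Cycle = t_tx + RTT = 0.0598988 s.
Throughput = L / cycle = 20288 / 0.0598988 = 339 kbps.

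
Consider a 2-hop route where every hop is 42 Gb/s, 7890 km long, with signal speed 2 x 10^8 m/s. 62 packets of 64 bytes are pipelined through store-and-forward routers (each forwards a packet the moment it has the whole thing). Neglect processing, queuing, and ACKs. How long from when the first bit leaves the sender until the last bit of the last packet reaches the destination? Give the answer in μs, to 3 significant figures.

Per-hop transmission t_tx = L/R = 512/42000000000 = 0.0121905 μs.
Per-hop propagation t_prop = 7890000/200000000 = 39450 μs.
Pipeline fill: first packet needs 2·t_tx to clear all hops; remaining 61 packets each add one t_tx.
Total = (2+62-1)·t_tx + 2·t_prop = 63·0.0121905 + 2·39450 = 78900 μs.

78900 μs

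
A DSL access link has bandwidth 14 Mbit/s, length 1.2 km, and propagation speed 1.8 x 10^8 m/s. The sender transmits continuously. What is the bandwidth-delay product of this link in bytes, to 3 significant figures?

11.7 bytes

Propagation delay = 1200 / 180000000 = 6.66667e-06 s.
BDP = R × t_prop = 14000000 × 6.66667e-06 = 93.3333 bits.
In bytes: 93.3333/8 = 11.7 bytes.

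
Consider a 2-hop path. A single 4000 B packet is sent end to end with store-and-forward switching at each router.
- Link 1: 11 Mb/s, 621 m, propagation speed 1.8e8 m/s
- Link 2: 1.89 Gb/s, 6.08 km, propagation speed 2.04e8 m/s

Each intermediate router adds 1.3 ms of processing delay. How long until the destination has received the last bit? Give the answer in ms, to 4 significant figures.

4.259 ms

L = 4000 × 8 = 32000 bits.
Transmission delays (L/R per hop): 2.90909, 0.0169312 ms; sum = 2.92602 ms.
Propagation delays (d/s per hop): 0.00345, 0.0298039 ms; sum = 0.0332539 ms.
Processing at 1 router(s): 1 × 1.3 ms = 1.3 ms.
End-to-end = 4.259 ms.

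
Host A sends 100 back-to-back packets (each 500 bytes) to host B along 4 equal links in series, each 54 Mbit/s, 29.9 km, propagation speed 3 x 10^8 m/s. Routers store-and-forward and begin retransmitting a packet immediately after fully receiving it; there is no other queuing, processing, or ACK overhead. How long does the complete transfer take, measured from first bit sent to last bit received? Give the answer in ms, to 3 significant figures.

8.03 ms

Per-hop transmission t_tx = L/R = 4000/54000000 = 0.0740741 ms.
Per-hop propagation t_prop = 29900/300000000 = 0.0996667 ms.
Pipeline fill: first packet needs 4·t_tx to clear all hops; remaining 99 packets each add one t_tx.
Total = (4+100-1)·t_tx + 4·t_prop = 103·0.0740741 + 4·0.0996667 = 8.03 ms.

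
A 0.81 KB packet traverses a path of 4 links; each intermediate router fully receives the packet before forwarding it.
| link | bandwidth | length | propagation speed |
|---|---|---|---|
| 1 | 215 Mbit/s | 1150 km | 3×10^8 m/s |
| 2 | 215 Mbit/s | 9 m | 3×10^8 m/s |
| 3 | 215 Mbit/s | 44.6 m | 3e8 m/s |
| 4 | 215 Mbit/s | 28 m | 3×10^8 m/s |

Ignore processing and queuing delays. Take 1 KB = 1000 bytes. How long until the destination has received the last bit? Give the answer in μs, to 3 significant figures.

L = 6480 bits.
Transmission delay per hop = L/R = 6480/215000000 = 30.1395 μs; 4 hops → 120.558 μs.
Propagation delays (d/s per hop): 3833.33, 0.03, 0.148667, 0.0933333 μs; sum = 3833.61 μs.
End-to-end = 3950 μs.

3950 μs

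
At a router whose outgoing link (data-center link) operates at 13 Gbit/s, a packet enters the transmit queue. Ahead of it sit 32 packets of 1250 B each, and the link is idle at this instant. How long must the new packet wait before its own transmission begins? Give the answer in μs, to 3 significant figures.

24.6 μs

Each queued packet: L/R = 10000/13000000000 = 0.769231 μs.
32 queued → 24.6154 μs.
Queuing delay = 24.6 μs.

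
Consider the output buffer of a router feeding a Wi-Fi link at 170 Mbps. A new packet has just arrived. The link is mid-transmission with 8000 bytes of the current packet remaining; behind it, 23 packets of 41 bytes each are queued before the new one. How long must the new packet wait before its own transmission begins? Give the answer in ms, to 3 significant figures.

Each queued packet: L/R = 328/170000000 = 0.00192941 ms.
23 queued → 0.0443765 ms.
Plus remaining 64000 bits of current packet: 0.376471 ms.
Queuing delay = 0.421 ms.

0.421 ms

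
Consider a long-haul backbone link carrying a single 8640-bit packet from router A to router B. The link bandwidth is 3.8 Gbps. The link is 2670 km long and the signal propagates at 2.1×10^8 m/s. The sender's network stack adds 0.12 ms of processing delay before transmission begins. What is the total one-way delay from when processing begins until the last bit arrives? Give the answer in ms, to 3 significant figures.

Transmission delay = L/R = 8640 / 3800000000 = 0.00227368 ms.
Propagation delay = d/s = 2670000 m / 210000000 m/s = 12.7143 ms.
Plus processing delay 0.12 ms = 0.12 ms.
Total = 12.8 ms.

12.8 ms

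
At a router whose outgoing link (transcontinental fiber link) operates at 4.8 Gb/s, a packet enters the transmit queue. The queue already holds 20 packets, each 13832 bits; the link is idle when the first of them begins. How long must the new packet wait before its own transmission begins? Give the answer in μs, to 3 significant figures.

57.6 μs

Each queued packet: L/R = 13832/4800000000 = 2.88167 μs.
20 queued → 57.6333 μs.
Queuing delay = 57.6 μs.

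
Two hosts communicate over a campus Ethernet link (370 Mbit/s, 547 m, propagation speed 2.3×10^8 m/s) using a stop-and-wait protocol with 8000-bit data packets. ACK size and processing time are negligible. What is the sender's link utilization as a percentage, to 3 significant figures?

t_tx = L/R = 8000/370000000 = 2.16216e-05 s.
t_prop = 547/2.3e+08 = 2.37826e-06 s; RTT = 4.75652e-06 s.
Cycle = t_tx + RTT = 2.63781e-05 s.
Utilization = t_tx / cycle = 2.16216e-05/2.63781e-05 = 82.0 %.

82.0 %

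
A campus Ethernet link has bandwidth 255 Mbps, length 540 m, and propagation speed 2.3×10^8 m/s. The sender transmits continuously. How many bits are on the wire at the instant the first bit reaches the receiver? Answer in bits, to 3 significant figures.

599 bits

Propagation delay = 540 / 2.3e+08 = 2.34783e-06 s.
BDP = R × t_prop = 255000000 × 2.34783e-06 = 598.696 bits.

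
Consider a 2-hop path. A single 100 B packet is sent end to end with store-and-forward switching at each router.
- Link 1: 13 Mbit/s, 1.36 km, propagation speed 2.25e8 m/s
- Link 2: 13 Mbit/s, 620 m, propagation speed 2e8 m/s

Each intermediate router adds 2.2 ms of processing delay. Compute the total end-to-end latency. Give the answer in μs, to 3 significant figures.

L = 100 × 8 = 800 bits.
Transmission delay per hop = L/R = 800/13000000 = 61.5385 μs; 2 hops → 123.077 μs.
Propagation delays (d/s per hop): 6.04444, 3.1 μs; sum = 9.14444 μs.
Processing at 1 router(s): 1 × 2.2 ms = 2200 μs.
End-to-end = 2330 μs.

2330 μs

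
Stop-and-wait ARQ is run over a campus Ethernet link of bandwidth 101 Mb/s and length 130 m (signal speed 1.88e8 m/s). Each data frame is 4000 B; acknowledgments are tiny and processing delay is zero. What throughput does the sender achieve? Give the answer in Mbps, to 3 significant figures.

t_tx = L/R = 32000/101000000 = 0.000316832 s.
t_prop = 130/188000000 = 6.91489e-07 s; RTT = 1.38298e-06 s.
Cycle = t_tx + RTT = 0.000318215 s.
Throughput = L / cycle = 32000 / 0.000318215 = 101 Mbps.

101 Mbps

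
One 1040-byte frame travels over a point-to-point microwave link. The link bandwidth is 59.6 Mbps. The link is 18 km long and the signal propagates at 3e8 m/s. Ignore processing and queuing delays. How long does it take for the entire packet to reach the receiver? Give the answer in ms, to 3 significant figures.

0.200 ms

L = 1040 × 8 = 8320 bits.
Transmission delay = L/R = 8320 / 59600000 = 0.139597 ms.
Propagation delay = d/s = 18000 m / 300000000 m/s = 0.06 ms.
Total = 0.200 ms.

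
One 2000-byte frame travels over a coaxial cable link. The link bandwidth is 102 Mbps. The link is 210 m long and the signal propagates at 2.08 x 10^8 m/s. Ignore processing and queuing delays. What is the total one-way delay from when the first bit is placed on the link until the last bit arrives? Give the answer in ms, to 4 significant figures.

L = 2000 × 8 = 16000 bits.
Transmission delay = L/R = 16000 / 102000000 = 0.156863 ms.
Propagation delay = d/s = 210 m / 208000000 m/s = 0.00100962 ms.
Total = 0.1579 ms.

0.1579 ms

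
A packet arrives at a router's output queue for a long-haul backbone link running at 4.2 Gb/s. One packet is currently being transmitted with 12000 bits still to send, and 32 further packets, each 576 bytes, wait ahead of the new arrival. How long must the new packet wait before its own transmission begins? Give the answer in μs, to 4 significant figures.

37.97 μs

Each queued packet: L/R = 4608/4200000000 = 1.09714 μs.
32 queued → 35.1086 μs.
Plus remaining 12000 bits of current packet: 2.85714 μs.
Queuing delay = 37.97 μs.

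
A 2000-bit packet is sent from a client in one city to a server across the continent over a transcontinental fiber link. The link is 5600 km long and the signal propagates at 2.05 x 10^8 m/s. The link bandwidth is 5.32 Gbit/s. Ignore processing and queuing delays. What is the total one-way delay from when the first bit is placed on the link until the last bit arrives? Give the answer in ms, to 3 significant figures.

Transmission delay = L/R = 2000 / 5320000000 = 0.00037594 ms.
Propagation delay = d/s = 5600000 m / 2.05e+08 m/s = 27.3171 ms.
Total = 27.3 ms.

27.3 ms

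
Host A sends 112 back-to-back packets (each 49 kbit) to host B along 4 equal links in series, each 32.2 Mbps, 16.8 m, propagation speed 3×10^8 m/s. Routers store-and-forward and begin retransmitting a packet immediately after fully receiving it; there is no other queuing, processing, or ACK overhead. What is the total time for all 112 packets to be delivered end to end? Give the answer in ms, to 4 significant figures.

Per-hop transmission t_tx = L/R = 49000/3.22e+07 = 1.52174 ms.
Per-hop propagation t_prop = 16.8/300000000 = 5.6e-05 ms.
Pipeline fill: first packet needs 4·t_tx to clear all hops; remaining 111 packets each add one t_tx.
Total = (4+112-1)·t_tx + 4·t_prop = 115·1.52174 + 4·5.6e-05 = 175.0 ms.

175.0 ms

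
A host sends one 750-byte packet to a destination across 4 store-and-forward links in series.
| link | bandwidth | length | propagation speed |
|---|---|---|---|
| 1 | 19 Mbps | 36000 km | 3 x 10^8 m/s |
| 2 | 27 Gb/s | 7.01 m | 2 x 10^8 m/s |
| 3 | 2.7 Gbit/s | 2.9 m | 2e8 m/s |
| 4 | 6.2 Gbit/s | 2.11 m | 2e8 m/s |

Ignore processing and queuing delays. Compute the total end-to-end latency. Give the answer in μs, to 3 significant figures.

120000 μs

L = 750 × 8 = 6000 bits.
Transmission delays (L/R per hop): 315.789, 0.222222, 2.22222, 0.967742 μs; sum = 319.202 μs.
Propagation delays (d/s per hop): 120000, 0.03505, 0.0145, 0.01055 μs; sum = 120000 μs.
End-to-end = 120000 μs.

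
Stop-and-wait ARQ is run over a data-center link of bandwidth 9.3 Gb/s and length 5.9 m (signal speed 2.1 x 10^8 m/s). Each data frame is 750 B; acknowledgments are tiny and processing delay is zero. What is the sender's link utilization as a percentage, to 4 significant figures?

91.99 %

t_tx = L/R = 6000/9300000000 = 6.45161e-07 s.
t_prop = 5.9/210000000 = 2.80952e-08 s; RTT = 5.61905e-08 s.
Cycle = t_tx + RTT = 7.01352e-07 s.
Utilization = t_tx / cycle = 6.45161e-07/7.01352e-07 = 91.99 %.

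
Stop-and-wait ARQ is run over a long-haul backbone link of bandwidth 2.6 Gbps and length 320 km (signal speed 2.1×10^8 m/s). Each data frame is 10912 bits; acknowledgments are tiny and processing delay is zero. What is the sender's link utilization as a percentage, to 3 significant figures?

t_tx = L/R = 10912/2600000000 = 4.19692e-06 s.
t_prop = 320000/210000000 = 0.00152381 s; RTT = 0.00304762 s.
Cycle = t_tx + RTT = 0.00305182 s.
Utilization = t_tx / cycle = 4.19692e-06/0.00305182 = 0.138 %.

0.138 %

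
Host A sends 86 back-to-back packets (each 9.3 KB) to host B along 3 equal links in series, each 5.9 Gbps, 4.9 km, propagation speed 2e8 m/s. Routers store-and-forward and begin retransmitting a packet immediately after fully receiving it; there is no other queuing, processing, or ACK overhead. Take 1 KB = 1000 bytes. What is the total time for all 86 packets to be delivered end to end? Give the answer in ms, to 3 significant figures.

1.18 ms

Per-hop transmission t_tx = L/R = 74400/5900000000 = 0.0126102 ms.
Per-hop propagation t_prop = 4900/200000000 = 0.0245 ms.
Pipeline fill: first packet needs 3·t_tx to clear all hops; remaining 85 packets each add one t_tx.
Total = (3+86-1)·t_tx + 3·t_prop = 88·0.0126102 + 3·0.0245 = 1.18 ms.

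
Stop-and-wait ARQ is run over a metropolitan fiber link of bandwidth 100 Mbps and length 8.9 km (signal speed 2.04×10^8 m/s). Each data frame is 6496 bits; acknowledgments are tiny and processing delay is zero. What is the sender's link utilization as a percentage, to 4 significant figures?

t_tx = L/R = 6496/100000000 = 6.496e-05 s.
t_prop = 8900/204000000 = 4.36275e-05 s; RTT = 8.72549e-05 s.
Cycle = t_tx + RTT = 0.000152215 s.
Utilization = t_tx / cycle = 6.496e-05/0.000152215 = 42.68 %.

42.68 %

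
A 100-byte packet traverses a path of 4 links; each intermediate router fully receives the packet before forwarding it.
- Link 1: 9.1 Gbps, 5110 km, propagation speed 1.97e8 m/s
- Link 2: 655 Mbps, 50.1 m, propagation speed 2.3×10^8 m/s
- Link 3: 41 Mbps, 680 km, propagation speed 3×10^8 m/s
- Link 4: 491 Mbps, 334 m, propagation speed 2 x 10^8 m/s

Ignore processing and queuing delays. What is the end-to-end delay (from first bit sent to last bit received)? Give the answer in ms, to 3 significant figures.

28.2 ms

L = 100 × 8 = 800 bits.
Transmission delays (L/R per hop): 8.79121e-05, 0.00122137, 0.0195122, 0.00162933 ms; sum = 0.0224508 ms.
Propagation delays (d/s per hop): 25.9391, 0.000217826, 2.26667, 0.00167 ms; sum = 28.2076 ms.
End-to-end = 28.2 ms.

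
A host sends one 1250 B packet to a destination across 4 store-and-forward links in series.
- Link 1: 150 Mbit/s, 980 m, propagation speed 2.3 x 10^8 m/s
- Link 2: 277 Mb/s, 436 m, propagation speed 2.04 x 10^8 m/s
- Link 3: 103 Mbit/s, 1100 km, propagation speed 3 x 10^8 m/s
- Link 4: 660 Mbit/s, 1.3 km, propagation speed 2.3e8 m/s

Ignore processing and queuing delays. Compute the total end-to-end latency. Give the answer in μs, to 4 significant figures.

L = 1250 × 8 = 10000 bits.
Transmission delays (L/R per hop): 66.6667, 36.1011, 97.0874, 15.1515 μs; sum = 215.007 μs.
Propagation delays (d/s per hop): 4.26087, 2.13725, 3666.67, 5.65217 μs; sum = 3678.72 μs.
End-to-end = 3894 μs.

3894 μs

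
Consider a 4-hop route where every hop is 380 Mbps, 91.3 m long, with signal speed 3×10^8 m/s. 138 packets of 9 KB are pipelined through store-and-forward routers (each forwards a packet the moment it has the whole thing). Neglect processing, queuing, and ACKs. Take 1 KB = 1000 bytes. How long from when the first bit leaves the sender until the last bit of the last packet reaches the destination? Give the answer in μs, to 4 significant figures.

Per-hop transmission t_tx = L/R = 72000/380000000 = 189.474 μs.
Per-hop propagation t_prop = 91.3/300000000 = 0.304333 μs.
Pipeline fill: first packet needs 4·t_tx to clear all hops; remaining 137 packets each add one t_tx.
Total = (4+138-1)·t_tx + 4·t_prop = 141·189.474 + 4·0.304333 = 26720 μs.

26720 μs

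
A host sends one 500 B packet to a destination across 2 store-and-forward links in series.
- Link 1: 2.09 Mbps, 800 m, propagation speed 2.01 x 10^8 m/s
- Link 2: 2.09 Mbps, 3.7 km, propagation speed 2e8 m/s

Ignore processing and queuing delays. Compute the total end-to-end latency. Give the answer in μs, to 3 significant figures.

L = 500 × 8 = 4000 bits.
Transmission delay per hop = L/R = 4000/2.09e+06 = 1913.88 μs; 2 hops → 3827.75 μs.
Propagation delays (d/s per hop): 3.9801, 18.5 μs; sum = 22.4801 μs.
End-to-end = 3850 μs.

3850 μs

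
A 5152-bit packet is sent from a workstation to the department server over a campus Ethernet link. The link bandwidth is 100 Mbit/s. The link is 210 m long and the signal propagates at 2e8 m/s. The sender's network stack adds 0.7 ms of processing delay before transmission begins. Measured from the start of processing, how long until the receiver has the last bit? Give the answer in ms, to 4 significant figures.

0.7526 ms

Transmission delay = L/R = 5152 / 100000000 = 0.05152 ms.
Propagation delay = d/s = 210 m / 200000000 m/s = 0.00105 ms.
Plus processing delay 0.7 ms = 0.7 ms.
Total = 0.7526 ms.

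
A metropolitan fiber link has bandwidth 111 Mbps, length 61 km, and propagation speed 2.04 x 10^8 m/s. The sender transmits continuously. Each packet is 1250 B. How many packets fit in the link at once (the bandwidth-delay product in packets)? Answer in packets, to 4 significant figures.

Propagation delay = 61000 / 204000000 = 0.00029902 s.
BDP = R × t_prop = 111000000 × 0.00029902 = 33191.2 bits.
In packets of 10000 bits: 3.319 packets.

3.319 packets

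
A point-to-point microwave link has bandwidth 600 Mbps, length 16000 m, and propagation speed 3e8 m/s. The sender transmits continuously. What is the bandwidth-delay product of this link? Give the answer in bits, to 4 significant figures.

Propagation delay = 16000 / 300000000 = 5.33333e-05 s.
BDP = R × t_prop = 600000000 × 5.33333e-05 = 32000 bits.

32000 bits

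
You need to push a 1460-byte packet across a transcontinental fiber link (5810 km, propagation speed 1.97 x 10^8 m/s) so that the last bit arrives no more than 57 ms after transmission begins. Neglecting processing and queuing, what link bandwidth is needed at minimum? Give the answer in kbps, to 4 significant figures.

424.6 kbps

L = 11680 bits.
Propagation delay = 5810000 / 197000000 = 29.4924 ms.
Transmission budget = 57 − 29.4924 = 27.5076 ms.
R ≥ L / t_tx = 11680 bits / 0.0275076 s = 424.6 kbps.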